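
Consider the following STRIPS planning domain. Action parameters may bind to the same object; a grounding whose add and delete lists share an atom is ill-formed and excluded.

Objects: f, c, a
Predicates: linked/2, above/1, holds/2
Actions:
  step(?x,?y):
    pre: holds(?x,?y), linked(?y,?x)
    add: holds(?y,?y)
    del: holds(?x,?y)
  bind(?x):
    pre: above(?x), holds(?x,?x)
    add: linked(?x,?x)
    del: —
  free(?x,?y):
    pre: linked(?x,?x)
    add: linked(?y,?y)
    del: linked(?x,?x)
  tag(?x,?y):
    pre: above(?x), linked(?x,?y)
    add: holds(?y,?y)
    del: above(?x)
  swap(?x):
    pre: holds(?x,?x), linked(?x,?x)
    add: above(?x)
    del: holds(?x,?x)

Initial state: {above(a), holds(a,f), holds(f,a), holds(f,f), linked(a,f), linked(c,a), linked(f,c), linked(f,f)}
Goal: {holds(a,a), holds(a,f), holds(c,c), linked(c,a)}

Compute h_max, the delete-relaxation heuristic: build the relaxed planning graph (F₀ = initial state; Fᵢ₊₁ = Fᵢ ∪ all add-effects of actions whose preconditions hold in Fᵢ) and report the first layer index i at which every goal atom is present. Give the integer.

F0 = init (8 atoms)
F1 = F0 ∪ {above(f), holds(a,a), linked(a,a), linked(c,c)}  (12 atoms)
F2 = F1 ∪ {holds(c,c)}  (13 atoms)
goal ⊆ F2  ⇒  h_max = 2

2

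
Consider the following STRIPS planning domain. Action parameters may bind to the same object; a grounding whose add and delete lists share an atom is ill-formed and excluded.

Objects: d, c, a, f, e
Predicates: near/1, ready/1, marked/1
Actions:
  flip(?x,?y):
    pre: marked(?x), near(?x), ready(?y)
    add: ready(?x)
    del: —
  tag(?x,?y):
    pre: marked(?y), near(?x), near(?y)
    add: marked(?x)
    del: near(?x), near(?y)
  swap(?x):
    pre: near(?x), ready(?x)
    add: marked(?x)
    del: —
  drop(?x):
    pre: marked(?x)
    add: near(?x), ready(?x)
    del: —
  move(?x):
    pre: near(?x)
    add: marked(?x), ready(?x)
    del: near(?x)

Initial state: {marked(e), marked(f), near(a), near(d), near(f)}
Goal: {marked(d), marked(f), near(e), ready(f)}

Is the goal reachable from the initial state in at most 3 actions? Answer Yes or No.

1. tag(d,f)  →  {marked(d), marked(e), marked(f), near(a)}
2. drop(f)  →  {marked(d), marked(e), marked(f), near(a), near(f), ready(f)}
3. drop(e)  →  {marked(d), marked(e), marked(f), near(a), near(e), near(f), ready(e), ready(f)}
optimal plan length = 3; 3 ≤ 3

Yes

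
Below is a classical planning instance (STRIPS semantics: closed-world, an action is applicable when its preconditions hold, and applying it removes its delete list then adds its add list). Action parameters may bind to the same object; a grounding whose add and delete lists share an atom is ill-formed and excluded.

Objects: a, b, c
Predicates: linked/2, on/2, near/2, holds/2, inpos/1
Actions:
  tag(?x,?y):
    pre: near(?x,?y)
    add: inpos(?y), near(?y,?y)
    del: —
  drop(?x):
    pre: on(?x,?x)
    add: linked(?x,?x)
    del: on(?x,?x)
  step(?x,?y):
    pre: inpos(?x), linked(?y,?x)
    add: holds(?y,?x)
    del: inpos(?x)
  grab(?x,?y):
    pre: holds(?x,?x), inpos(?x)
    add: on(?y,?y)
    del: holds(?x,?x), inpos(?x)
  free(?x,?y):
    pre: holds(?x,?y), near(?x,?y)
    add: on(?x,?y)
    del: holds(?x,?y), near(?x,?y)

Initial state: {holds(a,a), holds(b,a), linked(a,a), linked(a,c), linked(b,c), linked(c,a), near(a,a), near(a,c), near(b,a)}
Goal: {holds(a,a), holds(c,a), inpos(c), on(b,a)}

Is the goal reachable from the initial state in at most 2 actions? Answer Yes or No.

No

1. tag(a,a)  →  {holds(a,a), holds(b,a), inpos(a), linked(a,a), linked(a,c), linked(b,c), linked(c,a), near(a,a), near(a,c), near(b,a)}
2. tag(a,c)  →  {holds(a,a), holds(b,a), inpos(a), inpos(c), linked(a,a), linked(a,c), linked(b,c), linked(c,a), near(a,a), near(a,c), near(b,a), near(c,c)}
3. step(a,c)  →  {holds(a,a), holds(b,a), holds(c,a), inpos(c), linked(a,a), linked(a,c), linked(b,c), linked(c,a), near(a,a), near(a,c), near(b,a), near(c,c)}
4. free(b,a)  →  {holds(a,a), holds(c,a), inpos(c), linked(a,a), linked(a,c), linked(b,c), linked(c,a), near(a,a), near(a,c), near(c,c), on(b,a)}
optimal plan length = 4; 4 > 2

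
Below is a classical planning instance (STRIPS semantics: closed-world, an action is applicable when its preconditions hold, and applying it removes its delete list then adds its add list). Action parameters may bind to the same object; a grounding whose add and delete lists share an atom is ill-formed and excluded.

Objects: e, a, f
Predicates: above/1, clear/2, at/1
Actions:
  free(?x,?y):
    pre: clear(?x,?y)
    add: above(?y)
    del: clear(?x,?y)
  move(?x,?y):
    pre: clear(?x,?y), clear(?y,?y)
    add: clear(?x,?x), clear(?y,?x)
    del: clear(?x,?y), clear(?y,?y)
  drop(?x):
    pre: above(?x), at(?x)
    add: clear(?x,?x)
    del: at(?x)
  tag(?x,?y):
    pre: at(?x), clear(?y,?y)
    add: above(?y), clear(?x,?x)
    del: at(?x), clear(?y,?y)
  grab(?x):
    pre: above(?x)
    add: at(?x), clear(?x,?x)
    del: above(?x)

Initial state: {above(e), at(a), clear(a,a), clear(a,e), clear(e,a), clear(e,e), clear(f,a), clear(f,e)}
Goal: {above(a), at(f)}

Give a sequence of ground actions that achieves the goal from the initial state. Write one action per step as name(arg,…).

free(e,a); move(f,e); free(e,f); grab(f)

1. free(e,a)  →  {above(a), above(e), at(a), clear(a,a), clear(a,e), clear(e,e), clear(f,a), clear(f,e)}
2. move(f,e)  →  {above(a), above(e), at(a), clear(a,a), clear(a,e), clear(e,f), clear(f,a), clear(f,f)}
3. free(e,f)  →  {above(a), above(e), above(f), at(a), clear(a,a), clear(a,e), clear(f,a), clear(f,f)}
4. grab(f)  →  {above(a), above(e), at(a), at(f), clear(a,a), clear(a,e), clear(f,a), clear(f,f)}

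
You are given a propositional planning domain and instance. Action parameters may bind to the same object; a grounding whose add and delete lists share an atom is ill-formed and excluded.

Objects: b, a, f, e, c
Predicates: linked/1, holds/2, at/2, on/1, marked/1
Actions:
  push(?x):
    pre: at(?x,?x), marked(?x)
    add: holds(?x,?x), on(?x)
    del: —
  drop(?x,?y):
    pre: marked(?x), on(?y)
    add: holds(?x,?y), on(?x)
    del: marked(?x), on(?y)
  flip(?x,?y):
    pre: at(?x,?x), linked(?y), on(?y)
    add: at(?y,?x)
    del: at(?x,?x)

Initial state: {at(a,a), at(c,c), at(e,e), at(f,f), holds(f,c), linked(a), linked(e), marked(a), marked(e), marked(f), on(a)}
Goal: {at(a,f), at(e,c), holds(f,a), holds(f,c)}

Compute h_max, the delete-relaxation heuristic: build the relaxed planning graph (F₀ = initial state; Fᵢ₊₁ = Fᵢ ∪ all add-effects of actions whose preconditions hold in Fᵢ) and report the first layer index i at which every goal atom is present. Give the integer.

2

F0 = init (11 atoms)
F1 = F0 ∪ {at(a,c), at(a,e), at(a,f), holds(a,a), holds(e,a), holds(e,e), holds(f,a), holds(f,f), on(e), on(f)}  (21 atoms)
F2 = F1 ∪ {at(e,a), at(e,c), at(e,f), holds(a,e), holds(a,f), holds(e,f), holds(f,e)}  (28 atoms)
goal ⊆ F2  ⇒  h_max = 2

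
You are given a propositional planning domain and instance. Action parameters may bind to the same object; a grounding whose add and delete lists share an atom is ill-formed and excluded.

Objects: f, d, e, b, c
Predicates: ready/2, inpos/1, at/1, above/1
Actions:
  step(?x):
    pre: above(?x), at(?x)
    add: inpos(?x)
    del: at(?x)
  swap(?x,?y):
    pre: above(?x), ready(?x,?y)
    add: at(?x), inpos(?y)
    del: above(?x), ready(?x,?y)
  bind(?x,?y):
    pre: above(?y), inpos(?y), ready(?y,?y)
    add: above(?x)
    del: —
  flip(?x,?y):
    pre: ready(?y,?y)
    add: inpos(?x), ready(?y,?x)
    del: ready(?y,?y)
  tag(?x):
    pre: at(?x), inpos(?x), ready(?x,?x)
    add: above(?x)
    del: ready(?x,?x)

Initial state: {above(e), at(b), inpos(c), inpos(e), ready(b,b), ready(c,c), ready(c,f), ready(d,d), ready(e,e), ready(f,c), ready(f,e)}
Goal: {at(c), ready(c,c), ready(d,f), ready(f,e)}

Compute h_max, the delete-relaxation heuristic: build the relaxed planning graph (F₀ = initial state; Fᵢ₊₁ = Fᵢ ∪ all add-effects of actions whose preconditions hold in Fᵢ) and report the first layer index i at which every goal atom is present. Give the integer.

2

F0 = init (11 atoms)
F1 = F0 ∪ {above(b), above(c), above(d), above(f), at(e), inpos(b), inpos(d), inpos(f), ready(b,c), ready(b,d), ready(b,e), ready(b,f), ready(c,b), ready(c,d), ready(c,e), ready(d,b), ready(d,c), ready(d,e), ready(d,f), ready(e,b), ready(e,c), ready(e,d), ready(e,f)}  (34 atoms)
F2 = F1 ∪ {at(c), at(d), at(f)}  (37 atoms)
goal ⊆ F2  ⇒  h_max = 2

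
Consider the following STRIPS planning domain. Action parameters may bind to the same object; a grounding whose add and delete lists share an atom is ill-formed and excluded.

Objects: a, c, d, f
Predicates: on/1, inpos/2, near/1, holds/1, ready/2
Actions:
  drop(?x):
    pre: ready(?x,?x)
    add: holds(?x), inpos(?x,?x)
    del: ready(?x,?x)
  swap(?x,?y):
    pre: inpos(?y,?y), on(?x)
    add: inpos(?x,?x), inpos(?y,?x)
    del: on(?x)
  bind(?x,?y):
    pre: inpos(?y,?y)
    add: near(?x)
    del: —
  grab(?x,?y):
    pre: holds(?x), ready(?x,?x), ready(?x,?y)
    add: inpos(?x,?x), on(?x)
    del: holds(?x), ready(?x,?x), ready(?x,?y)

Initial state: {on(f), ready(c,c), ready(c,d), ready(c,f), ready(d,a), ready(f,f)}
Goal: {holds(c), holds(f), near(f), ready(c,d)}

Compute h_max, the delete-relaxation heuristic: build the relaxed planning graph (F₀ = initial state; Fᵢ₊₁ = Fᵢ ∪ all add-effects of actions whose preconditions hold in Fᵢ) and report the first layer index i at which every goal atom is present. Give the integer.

F0 = init (6 atoms)
F1 = F0 ∪ {holds(c), holds(f), inpos(c,c), inpos(f,f)}  (10 atoms)
F2 = F1 ∪ {inpos(c,f), near(a), near(c), near(d), near(f), on(c)}  (16 atoms)
goal ⊆ F2  ⇒  h_max = 2

2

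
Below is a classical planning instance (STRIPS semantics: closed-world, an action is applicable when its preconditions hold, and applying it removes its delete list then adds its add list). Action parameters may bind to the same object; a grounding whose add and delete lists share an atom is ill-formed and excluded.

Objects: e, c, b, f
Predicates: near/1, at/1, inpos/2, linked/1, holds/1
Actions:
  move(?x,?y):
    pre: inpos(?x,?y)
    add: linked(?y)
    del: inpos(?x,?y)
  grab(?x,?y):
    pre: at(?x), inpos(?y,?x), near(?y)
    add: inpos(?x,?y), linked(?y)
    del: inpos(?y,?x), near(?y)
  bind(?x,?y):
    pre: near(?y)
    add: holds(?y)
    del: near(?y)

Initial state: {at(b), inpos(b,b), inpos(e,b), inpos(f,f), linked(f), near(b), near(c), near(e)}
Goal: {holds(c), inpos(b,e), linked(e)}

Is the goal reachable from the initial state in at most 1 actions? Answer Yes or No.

1. grab(b,e)  →  {at(b), inpos(b,b), inpos(b,e), inpos(f,f), linked(e), linked(f), near(b), near(c)}
2. bind(e,c)  →  {at(b), holds(c), inpos(b,b), inpos(b,e), inpos(f,f), linked(e), linked(f), near(b)}
optimal plan length = 2; 2 > 1

No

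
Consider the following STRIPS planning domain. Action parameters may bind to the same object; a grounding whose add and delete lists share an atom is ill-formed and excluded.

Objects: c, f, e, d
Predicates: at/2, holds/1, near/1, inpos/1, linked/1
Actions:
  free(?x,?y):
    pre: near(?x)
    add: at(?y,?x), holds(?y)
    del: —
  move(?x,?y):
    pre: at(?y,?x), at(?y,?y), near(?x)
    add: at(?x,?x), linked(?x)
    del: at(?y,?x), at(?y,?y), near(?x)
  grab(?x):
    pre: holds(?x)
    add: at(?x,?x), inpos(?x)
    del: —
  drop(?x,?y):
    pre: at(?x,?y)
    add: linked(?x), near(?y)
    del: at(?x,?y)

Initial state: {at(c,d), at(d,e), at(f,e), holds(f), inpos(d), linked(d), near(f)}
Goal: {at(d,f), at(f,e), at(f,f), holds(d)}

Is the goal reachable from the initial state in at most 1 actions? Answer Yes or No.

1. free(f,f)  →  {at(c,d), at(d,e), at(f,e), at(f,f), holds(f), inpos(d), linked(d), near(f)}
2. free(f,d)  →  {at(c,d), at(d,e), at(d,f), at(f,e), at(f,f), holds(d), holds(f), inpos(d), linked(d), near(f)}
optimal plan length = 2; 2 > 1

No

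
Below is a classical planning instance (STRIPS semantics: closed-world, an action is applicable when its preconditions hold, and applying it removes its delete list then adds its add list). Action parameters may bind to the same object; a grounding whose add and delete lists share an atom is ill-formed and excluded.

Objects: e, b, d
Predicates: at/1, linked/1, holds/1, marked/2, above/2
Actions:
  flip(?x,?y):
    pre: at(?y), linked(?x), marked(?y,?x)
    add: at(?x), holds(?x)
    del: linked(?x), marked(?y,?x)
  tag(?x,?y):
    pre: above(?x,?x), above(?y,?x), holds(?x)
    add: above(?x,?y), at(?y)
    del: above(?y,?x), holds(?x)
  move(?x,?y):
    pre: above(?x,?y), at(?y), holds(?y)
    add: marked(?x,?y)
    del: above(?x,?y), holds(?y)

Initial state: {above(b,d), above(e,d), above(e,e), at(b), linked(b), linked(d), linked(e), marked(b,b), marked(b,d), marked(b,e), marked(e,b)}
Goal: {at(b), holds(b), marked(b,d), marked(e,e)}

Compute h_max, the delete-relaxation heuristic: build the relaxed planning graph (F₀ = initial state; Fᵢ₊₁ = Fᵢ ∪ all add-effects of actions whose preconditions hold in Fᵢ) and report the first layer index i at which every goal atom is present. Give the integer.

2

F0 = init (11 atoms)
F1 = F0 ∪ {at(d), at(e), holds(b), holds(d), holds(e)}  (16 atoms)
F2 = F1 ∪ {marked(e,d), marked(e,e)}  (18 atoms)
goal ⊆ F2  ⇒  h_max = 2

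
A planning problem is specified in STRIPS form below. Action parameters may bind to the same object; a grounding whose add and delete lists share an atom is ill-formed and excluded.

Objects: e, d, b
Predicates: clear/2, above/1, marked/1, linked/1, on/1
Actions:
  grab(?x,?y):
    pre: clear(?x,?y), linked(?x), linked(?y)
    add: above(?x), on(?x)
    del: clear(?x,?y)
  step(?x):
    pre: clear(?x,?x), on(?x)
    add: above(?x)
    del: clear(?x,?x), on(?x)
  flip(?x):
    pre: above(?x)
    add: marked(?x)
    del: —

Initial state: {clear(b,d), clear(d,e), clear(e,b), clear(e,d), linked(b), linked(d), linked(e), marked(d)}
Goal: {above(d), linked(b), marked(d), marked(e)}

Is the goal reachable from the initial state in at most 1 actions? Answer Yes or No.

No

1. grab(e,d)  →  {above(e), clear(b,d), clear(d,e), clear(e,b), linked(b), linked(d), linked(e), marked(d), on(e)}
2. grab(d,e)  →  {above(d), above(e), clear(b,d), clear(e,b), linked(b), linked(d), linked(e), marked(d), on(d), on(e)}
3. flip(e)  →  {above(d), above(e), clear(b,d), clear(e,b), linked(b), linked(d), linked(e), marked(d), marked(e), on(d), on(e)}
optimal plan length = 3; 3 > 1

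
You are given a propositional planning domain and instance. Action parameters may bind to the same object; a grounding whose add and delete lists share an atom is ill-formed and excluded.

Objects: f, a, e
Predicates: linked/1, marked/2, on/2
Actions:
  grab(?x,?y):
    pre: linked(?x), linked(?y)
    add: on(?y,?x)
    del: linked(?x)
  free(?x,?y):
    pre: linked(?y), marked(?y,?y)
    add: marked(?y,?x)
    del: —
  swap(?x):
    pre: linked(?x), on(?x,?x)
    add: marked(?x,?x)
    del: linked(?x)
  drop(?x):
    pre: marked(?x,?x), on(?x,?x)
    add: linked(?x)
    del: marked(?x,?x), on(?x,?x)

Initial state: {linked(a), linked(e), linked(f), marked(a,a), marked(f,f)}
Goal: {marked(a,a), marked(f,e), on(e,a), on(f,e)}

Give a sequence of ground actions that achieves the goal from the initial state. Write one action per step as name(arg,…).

grab(a,e); grab(e,f); free(e,f)

1. grab(a,e)  →  {linked(e), linked(f), marked(a,a), marked(f,f), on(e,a)}
2. grab(e,f)  →  {linked(f), marked(a,a), marked(f,f), on(e,a), on(f,e)}
3. free(e,f)  →  {linked(f), marked(a,a), marked(f,e), marked(f,f), on(e,a), on(f,e)}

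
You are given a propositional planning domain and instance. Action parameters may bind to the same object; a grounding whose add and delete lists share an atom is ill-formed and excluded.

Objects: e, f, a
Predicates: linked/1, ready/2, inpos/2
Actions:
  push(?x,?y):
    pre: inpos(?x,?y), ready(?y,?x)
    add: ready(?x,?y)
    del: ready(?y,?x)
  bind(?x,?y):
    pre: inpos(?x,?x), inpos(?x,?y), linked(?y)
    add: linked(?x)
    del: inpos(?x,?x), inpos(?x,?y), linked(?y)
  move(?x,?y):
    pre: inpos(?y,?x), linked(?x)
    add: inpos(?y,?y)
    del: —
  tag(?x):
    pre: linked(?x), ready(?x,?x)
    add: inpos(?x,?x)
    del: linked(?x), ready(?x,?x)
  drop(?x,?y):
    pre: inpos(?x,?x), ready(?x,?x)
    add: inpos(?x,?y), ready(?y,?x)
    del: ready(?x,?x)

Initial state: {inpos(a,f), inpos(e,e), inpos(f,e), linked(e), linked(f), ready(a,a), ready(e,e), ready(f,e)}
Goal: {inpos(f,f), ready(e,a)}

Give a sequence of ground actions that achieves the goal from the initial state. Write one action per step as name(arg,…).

1. move(e,f)  →  {inpos(a,f), inpos(e,e), inpos(f,e), inpos(f,f), linked(e), linked(f), ready(a,a), ready(e,e), ready(f,e)}
2. move(f,a)  →  {inpos(a,a), inpos(a,f), inpos(e,e), inpos(f,e), inpos(f,f), linked(e), linked(f), ready(a,a), ready(e,e), ready(f,e)}
3. drop(a,e)  →  {inpos(a,a), inpos(a,e), inpos(a,f), inpos(e,e), inpos(f,e), inpos(f,f), linked(e), linked(f), ready(e,a), ready(e,e), ready(f,e)}

move(e,f); move(f,a); drop(a,e)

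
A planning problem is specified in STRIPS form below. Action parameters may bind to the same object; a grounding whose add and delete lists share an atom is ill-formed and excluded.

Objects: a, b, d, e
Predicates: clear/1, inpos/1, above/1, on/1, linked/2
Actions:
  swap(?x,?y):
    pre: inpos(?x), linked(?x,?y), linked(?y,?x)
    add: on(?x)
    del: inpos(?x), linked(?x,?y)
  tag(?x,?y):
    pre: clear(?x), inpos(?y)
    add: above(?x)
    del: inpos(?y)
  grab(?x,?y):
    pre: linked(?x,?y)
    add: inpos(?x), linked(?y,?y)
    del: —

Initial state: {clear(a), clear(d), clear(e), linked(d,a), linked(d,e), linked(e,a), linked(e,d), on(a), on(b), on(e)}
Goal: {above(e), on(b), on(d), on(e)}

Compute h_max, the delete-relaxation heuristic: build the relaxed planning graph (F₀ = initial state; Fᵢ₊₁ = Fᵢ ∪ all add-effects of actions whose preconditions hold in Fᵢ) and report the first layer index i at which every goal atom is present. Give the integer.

2

F0 = init (10 atoms)
F1 = F0 ∪ {inpos(d), inpos(e), linked(a,a), linked(d,d), linked(e,e)}  (15 atoms)
F2 = F1 ∪ {above(a), above(d), above(e), inpos(a), on(d)}  (20 atoms)
goal ⊆ F2  ⇒  h_max = 2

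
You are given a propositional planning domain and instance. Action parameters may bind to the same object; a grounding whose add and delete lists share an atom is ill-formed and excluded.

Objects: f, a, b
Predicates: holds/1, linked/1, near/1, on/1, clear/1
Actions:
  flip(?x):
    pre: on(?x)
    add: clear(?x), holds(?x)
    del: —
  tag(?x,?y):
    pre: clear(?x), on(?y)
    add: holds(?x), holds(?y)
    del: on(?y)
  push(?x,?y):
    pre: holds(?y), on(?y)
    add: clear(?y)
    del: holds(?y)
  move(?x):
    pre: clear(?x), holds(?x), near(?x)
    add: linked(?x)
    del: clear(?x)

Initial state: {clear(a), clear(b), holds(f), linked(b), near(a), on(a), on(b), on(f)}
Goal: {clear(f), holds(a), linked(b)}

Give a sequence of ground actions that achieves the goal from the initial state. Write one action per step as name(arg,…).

1. flip(f)  →  {clear(a), clear(b), clear(f), holds(f), linked(b), near(a), on(a), on(b), on(f)}
2. flip(a)  →  {clear(a), clear(b), clear(f), holds(a), holds(f), linked(b), near(a), on(a), on(b), on(f)}

flip(f); flip(a)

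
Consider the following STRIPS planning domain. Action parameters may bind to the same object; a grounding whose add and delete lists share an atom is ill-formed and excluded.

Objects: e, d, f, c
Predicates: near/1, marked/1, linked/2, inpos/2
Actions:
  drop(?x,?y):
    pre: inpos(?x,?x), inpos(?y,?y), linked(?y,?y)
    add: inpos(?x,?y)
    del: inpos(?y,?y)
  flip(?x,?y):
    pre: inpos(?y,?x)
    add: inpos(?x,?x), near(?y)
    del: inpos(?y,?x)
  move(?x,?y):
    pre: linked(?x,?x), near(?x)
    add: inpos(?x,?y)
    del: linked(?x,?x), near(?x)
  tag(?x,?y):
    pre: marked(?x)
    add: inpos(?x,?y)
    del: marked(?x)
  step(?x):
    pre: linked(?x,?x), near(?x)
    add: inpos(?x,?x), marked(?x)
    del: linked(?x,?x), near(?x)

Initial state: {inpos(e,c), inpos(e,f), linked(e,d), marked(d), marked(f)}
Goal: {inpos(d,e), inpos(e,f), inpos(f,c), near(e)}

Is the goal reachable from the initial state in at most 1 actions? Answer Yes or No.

No

1. flip(c,e)  →  {inpos(c,c), inpos(e,f), linked(e,d), marked(d), marked(f), near(e)}
2. tag(d,e)  →  {inpos(c,c), inpos(d,e), inpos(e,f), linked(e,d), marked(f), near(e)}
3. tag(f,c)  →  {inpos(c,c), inpos(d,e), inpos(e,f), inpos(f,c), linked(e,d), near(e)}
optimal plan length = 3; 3 > 1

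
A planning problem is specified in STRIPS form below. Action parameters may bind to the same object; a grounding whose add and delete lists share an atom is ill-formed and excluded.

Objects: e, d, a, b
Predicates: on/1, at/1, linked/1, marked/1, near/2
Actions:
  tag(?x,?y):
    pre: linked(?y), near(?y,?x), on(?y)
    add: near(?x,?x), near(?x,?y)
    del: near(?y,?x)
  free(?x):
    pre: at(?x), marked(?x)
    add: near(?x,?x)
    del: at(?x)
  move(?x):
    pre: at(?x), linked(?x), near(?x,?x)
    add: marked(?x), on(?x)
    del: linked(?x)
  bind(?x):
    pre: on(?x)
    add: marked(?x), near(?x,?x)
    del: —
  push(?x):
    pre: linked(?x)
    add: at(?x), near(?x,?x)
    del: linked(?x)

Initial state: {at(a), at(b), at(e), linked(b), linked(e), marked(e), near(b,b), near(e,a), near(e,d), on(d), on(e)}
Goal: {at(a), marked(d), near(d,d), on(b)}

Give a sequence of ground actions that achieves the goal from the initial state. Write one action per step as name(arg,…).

1. move(b)  →  {at(a), at(b), at(e), linked(e), marked(b), marked(e), near(b,b), near(e,a), near(e,d), on(b), on(d), on(e)}
2. bind(d)  →  {at(a), at(b), at(e), linked(e), marked(b), marked(d), marked(e), near(b,b), near(d,d), near(e,a), near(e,d), on(b), on(d), on(e)}

move(b); bind(d)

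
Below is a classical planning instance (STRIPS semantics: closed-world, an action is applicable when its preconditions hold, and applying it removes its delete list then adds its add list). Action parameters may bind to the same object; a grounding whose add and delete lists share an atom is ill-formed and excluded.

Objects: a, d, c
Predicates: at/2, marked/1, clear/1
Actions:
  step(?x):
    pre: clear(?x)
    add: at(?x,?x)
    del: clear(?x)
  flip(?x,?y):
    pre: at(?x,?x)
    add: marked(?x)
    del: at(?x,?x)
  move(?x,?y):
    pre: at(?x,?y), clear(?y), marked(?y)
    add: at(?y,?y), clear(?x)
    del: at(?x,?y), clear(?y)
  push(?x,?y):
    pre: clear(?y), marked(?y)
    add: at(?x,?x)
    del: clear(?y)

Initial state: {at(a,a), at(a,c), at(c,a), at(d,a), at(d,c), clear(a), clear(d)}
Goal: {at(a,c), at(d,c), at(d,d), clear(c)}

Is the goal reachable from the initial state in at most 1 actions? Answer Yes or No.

No

1. step(d)  →  {at(a,a), at(a,c), at(c,a), at(d,a), at(d,c), at(d,d), clear(a)}
2. flip(a,a)  →  {at(a,c), at(c,a), at(d,a), at(d,c), at(d,d), clear(a), marked(a)}
3. move(c,a)  →  {at(a,a), at(a,c), at(d,a), at(d,c), at(d,d), clear(c), marked(a)}
optimal plan length = 3; 3 > 1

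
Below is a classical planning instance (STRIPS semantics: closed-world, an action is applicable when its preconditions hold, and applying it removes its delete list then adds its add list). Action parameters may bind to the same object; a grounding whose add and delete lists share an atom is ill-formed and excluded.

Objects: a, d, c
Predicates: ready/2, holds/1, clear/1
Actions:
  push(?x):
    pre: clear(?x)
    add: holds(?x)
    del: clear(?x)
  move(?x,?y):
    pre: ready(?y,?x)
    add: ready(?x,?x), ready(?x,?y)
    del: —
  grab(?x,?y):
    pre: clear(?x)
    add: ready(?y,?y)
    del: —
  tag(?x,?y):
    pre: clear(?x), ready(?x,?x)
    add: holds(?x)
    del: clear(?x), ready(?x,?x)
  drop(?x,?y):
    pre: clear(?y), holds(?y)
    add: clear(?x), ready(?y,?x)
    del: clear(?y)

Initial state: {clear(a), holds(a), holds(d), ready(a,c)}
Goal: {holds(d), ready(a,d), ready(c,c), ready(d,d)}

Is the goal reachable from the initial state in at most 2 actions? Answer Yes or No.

1. move(c,a)  →  {clear(a), holds(a), holds(d), ready(a,c), ready(c,a), ready(c,c)}
2. grab(a,d)  →  {clear(a), holds(a), holds(d), ready(a,c), ready(c,a), ready(c,c), ready(d,d)}
3. drop(d,a)  →  {clear(d), holds(a), holds(d), ready(a,c), ready(a,d), ready(c,a), ready(c,c), ready(d,d)}
optimal plan length = 3; 3 > 2

No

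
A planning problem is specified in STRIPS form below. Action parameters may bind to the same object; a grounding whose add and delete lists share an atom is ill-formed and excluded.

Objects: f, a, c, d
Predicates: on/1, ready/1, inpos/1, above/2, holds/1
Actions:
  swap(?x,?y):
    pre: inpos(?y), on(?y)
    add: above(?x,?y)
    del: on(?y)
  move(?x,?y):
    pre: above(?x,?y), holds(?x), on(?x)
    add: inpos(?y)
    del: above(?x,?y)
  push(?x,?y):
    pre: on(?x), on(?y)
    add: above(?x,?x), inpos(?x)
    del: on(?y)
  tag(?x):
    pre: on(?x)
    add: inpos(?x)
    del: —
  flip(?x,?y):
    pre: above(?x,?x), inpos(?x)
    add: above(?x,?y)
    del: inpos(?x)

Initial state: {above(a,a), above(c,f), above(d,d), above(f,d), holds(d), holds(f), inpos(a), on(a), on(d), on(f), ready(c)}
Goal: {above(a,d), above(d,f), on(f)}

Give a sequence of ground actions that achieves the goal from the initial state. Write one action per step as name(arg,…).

1. move(f,d)  →  {above(a,a), above(c,f), above(d,d), holds(d), holds(f), inpos(a), inpos(d), on(a), on(d), on(f), ready(c)}
2. swap(a,d)  →  {above(a,a), above(a,d), above(c,f), above(d,d), holds(d), holds(f), inpos(a), inpos(d), on(a), on(f), ready(c)}
3. flip(d,f)  →  {above(a,a), above(a,d), above(c,f), above(d,d), above(d,f), holds(d), holds(f), inpos(a), on(a), on(f), ready(c)}

move(f,d); swap(a,d); flip(d,f)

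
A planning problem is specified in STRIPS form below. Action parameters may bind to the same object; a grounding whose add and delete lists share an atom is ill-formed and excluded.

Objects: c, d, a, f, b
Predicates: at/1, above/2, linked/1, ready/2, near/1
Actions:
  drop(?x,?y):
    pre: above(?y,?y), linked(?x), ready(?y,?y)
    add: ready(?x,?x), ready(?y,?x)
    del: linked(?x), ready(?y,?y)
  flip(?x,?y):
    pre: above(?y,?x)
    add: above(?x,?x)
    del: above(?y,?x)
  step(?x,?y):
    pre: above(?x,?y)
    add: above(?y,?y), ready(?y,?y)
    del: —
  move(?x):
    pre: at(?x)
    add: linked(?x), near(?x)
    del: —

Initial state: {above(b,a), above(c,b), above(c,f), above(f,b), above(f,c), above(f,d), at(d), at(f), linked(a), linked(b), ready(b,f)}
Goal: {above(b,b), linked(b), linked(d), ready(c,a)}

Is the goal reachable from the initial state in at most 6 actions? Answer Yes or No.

1. flip(b,c)  →  {above(b,a), above(b,b), above(c,f), above(f,b), above(f,c), above(f,d), at(d), at(f), linked(a), linked(b), ready(b,f)}
2. step(f,c)  →  {above(b,a), above(b,b), above(c,c), above(c,f), above(f,b), above(f,c), above(f,d), at(d), at(f), linked(a), linked(b), ready(b,f), ready(c,c)}
3. drop(a,c)  →  {above(b,a), above(b,b), above(c,c), above(c,f), above(f,b), above(f,c), above(f,d), at(d), at(f), linked(b), ready(a,a), ready(b,f), ready(c,a)}
4. move(d)  →  {above(b,a), above(b,b), above(c,c), above(c,f), above(f,b), above(f,c), above(f,d), at(d), at(f), linked(b), linked(d), near(d), ready(a,a), ready(b,f), ready(c,a)}
optimal plan length = 4; 4 ≤ 6

Yes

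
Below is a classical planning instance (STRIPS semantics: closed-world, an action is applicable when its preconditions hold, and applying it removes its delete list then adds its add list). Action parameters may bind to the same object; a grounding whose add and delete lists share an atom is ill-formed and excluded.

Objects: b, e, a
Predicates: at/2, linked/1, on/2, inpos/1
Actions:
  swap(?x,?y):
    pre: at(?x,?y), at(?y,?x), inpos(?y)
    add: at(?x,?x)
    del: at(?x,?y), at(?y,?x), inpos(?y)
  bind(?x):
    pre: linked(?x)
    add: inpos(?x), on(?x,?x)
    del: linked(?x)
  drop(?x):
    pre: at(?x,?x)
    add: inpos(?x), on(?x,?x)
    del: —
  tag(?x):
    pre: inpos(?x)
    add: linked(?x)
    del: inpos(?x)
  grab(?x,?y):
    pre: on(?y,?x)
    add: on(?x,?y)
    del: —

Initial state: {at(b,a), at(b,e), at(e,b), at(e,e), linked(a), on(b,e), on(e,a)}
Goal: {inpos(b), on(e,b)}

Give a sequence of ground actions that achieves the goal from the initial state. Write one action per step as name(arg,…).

drop(e); swap(b,e); drop(b); grab(e,b)

1. drop(e)  →  {at(b,a), at(b,e), at(e,b), at(e,e), inpos(e), linked(a), on(b,e), on(e,a), on(e,e)}
2. swap(b,e)  →  {at(b,a), at(b,b), at(e,e), linked(a), on(b,e), on(e,a), on(e,e)}
3. drop(b)  →  {at(b,a), at(b,b), at(e,e), inpos(b), linked(a), on(b,b), on(b,e), on(e,a), on(e,e)}
4. grab(e,b)  →  {at(b,a), at(b,b), at(e,e), inpos(b), linked(a), on(b,b), on(b,e), on(e,a), on(e,b), on(e,e)}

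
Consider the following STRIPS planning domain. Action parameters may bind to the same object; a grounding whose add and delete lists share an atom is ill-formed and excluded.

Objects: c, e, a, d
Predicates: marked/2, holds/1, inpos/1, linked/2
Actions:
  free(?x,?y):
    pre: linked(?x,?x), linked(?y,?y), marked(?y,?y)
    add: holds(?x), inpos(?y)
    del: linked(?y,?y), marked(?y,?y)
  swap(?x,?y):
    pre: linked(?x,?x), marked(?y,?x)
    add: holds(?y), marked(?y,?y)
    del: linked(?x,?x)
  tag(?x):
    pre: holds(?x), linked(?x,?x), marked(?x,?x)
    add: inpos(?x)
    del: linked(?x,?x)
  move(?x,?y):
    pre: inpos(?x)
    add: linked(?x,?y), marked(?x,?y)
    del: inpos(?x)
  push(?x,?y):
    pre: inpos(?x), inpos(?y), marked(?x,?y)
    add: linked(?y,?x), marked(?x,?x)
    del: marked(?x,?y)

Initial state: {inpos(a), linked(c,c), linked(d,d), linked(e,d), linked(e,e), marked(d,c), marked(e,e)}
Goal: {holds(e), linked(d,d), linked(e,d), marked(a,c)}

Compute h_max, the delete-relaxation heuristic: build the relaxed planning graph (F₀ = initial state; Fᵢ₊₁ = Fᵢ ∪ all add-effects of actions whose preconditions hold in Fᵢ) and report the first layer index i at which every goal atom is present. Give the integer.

1

F0 = init (7 atoms)
F1 = F0 ∪ {holds(c), holds(d), holds(e), inpos(e), linked(a,a), linked(a,c), linked(a,d), linked(a,e), marked(a,a), marked(a,c), marked(a,d), marked(a,e), marked(d,d)}  (20 atoms)
goal ⊆ F1  ⇒  h_max = 1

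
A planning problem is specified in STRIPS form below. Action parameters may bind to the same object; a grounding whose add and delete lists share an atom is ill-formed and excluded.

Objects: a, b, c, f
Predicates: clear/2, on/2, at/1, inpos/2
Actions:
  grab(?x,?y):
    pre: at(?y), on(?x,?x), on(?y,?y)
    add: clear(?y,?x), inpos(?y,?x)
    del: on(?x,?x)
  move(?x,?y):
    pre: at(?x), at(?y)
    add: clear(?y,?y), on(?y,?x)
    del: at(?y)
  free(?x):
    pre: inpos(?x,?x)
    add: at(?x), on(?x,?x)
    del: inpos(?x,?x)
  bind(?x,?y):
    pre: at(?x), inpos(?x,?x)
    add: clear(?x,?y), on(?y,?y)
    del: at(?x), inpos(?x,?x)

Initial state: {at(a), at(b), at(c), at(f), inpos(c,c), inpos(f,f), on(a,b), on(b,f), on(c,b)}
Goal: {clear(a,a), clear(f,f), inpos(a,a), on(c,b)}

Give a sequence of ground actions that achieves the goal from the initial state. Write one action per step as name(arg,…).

1. move(a,f)  →  {at(a), at(b), at(c), clear(f,f), inpos(c,c), inpos(f,f), on(a,b), on(b,f), on(c,b), on(f,a)}
2. bind(c,a)  →  {at(a), at(b), clear(c,a), clear(f,f), inpos(f,f), on(a,a), on(a,b), on(b,f), on(c,b), on(f,a)}
3. grab(a,a)  →  {at(a), at(b), clear(a,a), clear(c,a), clear(f,f), inpos(a,a), inpos(f,f), on(a,b), on(b,f), on(c,b), on(f,a)}

move(a,f); bind(c,a); grab(a,a)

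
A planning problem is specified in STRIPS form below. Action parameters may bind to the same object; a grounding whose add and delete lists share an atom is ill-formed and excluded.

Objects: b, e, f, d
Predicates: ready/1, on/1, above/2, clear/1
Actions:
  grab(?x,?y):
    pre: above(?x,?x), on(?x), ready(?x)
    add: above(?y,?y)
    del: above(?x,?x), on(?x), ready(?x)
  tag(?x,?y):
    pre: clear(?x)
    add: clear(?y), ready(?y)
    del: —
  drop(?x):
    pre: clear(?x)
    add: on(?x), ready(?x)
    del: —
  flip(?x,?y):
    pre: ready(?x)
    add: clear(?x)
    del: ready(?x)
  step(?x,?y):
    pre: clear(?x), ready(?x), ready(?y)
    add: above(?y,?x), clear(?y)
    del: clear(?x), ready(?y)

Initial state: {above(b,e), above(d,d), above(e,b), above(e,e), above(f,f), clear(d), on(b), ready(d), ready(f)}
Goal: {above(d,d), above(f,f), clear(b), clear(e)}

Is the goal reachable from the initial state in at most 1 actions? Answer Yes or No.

No

1. tag(d,b)  →  {above(b,e), above(d,d), above(e,b), above(e,e), above(f,f), clear(b), clear(d), on(b), ready(b), ready(d), ready(f)}
2. tag(b,e)  →  {above(b,e), above(d,d), above(e,b), above(e,e), above(f,f), clear(b), clear(d), clear(e), on(b), ready(b), ready(d), ready(e), ready(f)}
optimal plan length = 2; 2 > 1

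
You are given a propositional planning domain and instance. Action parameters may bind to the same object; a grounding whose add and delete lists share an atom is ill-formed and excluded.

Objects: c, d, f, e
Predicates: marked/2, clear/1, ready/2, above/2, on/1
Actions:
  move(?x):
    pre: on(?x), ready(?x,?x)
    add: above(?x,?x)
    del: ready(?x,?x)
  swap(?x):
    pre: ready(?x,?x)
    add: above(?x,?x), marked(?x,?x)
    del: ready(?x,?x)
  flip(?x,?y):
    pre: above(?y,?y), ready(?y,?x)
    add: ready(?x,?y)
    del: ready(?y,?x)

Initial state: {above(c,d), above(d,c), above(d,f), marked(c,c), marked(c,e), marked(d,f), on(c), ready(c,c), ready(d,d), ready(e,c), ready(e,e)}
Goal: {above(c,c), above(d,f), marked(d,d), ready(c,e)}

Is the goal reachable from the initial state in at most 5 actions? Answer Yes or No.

1. move(c)  →  {above(c,c), above(c,d), above(d,c), above(d,f), marked(c,c), marked(c,e), marked(d,f), on(c), ready(d,d), ready(e,c), ready(e,e)}
2. swap(d)  →  {above(c,c), above(c,d), above(d,c), above(d,d), above(d,f), marked(c,c), marked(c,e), marked(d,d), marked(d,f), on(c), ready(e,c), ready(e,e)}
3. swap(e)  →  {above(c,c), above(c,d), above(d,c), above(d,d), above(d,f), above(e,e), marked(c,c), marked(c,e), marked(d,d), marked(d,f), marked(e,e), on(c), ready(e,c)}
4. flip(c,e)  →  {above(c,c), above(c,d), above(d,c), above(d,d), above(d,f), above(e,e), marked(c,c), marked(c,e), marked(d,d), marked(d,f), marked(e,e), on(c), ready(c,e)}
optimal plan length = 4; 4 ≤ 5

Yes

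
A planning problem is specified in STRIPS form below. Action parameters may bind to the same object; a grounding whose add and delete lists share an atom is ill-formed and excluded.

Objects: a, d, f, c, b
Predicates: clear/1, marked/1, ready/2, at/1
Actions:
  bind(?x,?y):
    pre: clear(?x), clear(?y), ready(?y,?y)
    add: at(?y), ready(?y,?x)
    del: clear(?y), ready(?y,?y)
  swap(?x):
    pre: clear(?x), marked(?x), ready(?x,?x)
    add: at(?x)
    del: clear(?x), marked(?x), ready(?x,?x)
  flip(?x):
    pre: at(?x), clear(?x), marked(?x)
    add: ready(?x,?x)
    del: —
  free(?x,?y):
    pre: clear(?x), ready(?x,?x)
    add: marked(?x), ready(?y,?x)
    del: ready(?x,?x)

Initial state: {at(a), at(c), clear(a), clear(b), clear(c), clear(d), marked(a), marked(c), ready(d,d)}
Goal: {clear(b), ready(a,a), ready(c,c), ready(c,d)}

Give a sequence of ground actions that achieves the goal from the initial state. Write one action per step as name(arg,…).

flip(a); flip(c); free(d,c)

1. flip(a)  →  {at(a), at(c), clear(a), clear(b), clear(c), clear(d), marked(a), marked(c), ready(a,a), ready(d,d)}
2. flip(c)  →  {at(a), at(c), clear(a), clear(b), clear(c), clear(d), marked(a), marked(c), ready(a,a), ready(c,c), ready(d,d)}
3. free(d,c)  →  {at(a), at(c), clear(a), clear(b), clear(c), clear(d), marked(a), marked(c), marked(d), ready(a,a), ready(c,c), ready(c,d)}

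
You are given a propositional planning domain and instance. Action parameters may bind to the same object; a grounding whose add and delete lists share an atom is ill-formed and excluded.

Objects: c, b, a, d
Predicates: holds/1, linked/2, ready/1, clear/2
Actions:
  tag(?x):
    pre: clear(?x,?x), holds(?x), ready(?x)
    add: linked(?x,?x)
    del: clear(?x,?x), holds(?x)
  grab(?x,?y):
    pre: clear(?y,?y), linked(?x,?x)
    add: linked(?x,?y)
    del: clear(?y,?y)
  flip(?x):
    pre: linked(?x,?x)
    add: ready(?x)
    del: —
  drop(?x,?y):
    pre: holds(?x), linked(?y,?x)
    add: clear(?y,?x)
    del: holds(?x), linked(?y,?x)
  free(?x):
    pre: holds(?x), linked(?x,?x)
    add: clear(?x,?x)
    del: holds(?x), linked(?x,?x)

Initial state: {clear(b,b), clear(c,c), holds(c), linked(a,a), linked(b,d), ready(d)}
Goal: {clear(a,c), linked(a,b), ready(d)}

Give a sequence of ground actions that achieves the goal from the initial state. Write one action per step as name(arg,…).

grab(a,c); grab(a,b); drop(c,a)

1. grab(a,c)  →  {clear(b,b), holds(c), linked(a,a), linked(a,c), linked(b,d), ready(d)}
2. grab(a,b)  →  {holds(c), linked(a,a), linked(a,b), linked(a,c), linked(b,d), ready(d)}
3. drop(c,a)  →  {clear(a,c), linked(a,a), linked(a,b), linked(b,d), ready(d)}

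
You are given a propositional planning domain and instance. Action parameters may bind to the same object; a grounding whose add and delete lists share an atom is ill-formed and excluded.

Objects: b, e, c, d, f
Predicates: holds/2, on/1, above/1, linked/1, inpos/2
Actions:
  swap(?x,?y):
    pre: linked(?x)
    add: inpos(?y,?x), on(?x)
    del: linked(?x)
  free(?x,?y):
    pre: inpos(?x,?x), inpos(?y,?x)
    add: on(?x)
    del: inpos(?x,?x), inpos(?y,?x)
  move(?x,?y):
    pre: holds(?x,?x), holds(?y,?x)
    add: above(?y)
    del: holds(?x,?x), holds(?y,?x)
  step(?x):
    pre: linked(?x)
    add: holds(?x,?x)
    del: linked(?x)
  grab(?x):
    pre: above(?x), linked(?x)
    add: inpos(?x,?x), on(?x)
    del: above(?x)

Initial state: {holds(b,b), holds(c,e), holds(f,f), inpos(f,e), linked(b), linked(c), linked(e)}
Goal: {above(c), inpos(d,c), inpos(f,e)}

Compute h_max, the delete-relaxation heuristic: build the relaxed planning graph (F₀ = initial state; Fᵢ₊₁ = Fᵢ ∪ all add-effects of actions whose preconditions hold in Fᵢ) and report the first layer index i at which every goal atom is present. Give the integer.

2

F0 = init (7 atoms)
F1 = F0 ∪ {above(b), above(f), holds(c,c), holds(e,e), inpos(b,b), inpos(b,c), inpos(b,e), inpos(c,b), inpos(c,c), inpos(c,e), inpos(d,b), inpos(d,c), inpos(d,e), inpos(e,b), inpos(e,c), inpos(e,e), inpos(f,b), inpos(f,c), on(b), on(c), on(e)}  (28 atoms)
F2 = F1 ∪ {above(c), above(e)}  (30 atoms)
goal ⊆ F2  ⇒  h_max = 2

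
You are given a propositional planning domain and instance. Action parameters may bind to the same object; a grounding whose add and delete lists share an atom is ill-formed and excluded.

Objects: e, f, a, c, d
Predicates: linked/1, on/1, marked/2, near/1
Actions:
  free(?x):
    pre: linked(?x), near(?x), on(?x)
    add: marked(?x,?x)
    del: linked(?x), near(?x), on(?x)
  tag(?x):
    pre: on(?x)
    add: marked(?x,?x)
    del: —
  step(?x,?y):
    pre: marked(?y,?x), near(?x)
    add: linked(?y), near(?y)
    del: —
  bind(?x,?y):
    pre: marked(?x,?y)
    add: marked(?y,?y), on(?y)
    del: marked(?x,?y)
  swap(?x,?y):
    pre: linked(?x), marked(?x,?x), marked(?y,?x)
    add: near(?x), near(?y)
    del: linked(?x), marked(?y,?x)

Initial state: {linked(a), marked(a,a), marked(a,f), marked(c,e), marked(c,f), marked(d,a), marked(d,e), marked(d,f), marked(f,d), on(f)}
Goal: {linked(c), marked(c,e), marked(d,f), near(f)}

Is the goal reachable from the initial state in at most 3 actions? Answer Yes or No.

1. swap(a,d)  →  {marked(a,a), marked(a,f), marked(c,e), marked(c,f), marked(d,e), marked(d,f), marked(f,d), near(a), near(d), on(f)}
2. step(d,f)  →  {linked(f), marked(a,a), marked(a,f), marked(c,e), marked(c,f), marked(d,e), marked(d,f), marked(f,d), near(a), near(d), near(f), on(f)}
3. step(f,c)  →  {linked(c), linked(f), marked(a,a), marked(a,f), marked(c,e), marked(c,f), marked(d,e), marked(d,f), marked(f,d), near(a), near(c), near(d), near(f), on(f)}
optimal plan length = 3; 3 ≤ 3

Yes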